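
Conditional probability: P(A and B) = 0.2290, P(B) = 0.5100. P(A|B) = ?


P(A|B) = 0.2290/0.5100 = 0.4490

P(A|B) = 0.4490


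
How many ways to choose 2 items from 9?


C(9,2) = 9!/(2! × 7!)
= 362880/(2 × 5040)
= 36

C(9,2) = 36


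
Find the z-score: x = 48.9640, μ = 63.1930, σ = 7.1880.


z = (48.9640 - 63.1930)/7.1880
= -14.2290/7.1880
= -1.9795

z = -1.9795


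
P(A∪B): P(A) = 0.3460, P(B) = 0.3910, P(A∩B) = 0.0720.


P(A∪B) = 0.3460 + 0.3910 - 0.0720
= 0.7370 - 0.0720
= 0.6650

P(A∪B) = 0.6650


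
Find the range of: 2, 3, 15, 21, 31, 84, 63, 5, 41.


Max = 84, Min = 2
Range = 84 - 2 = 82

Range = 82


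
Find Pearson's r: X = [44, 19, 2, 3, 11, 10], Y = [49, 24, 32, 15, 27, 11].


Mean X = 14.8333, Mean Y = 26.3333
SD X = 14.205828, SD Y = 12.351338
Cov = 130.722222
r = 130.722222/(14.205828*12.351338) = 0.7450

r = 0.7450


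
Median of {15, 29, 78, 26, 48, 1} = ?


Sorted: 1, 15, 26, 29, 48, 78
n = 6 (even)
Middle values: 26 and 29
Median = (26+29)/2 = 27.5000

Median = 27.5000


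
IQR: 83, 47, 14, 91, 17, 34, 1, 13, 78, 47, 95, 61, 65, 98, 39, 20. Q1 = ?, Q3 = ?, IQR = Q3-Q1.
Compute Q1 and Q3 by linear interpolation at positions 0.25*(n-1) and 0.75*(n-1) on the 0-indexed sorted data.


Sorted: 1, 13, 14, 17, 20, 34, 39, 47, 47, 61, 65, 78, 83, 91, 95, 98
Q1 (25th %ile) = 19.2500
Q3 (75th %ile) = 79.2500
IQR = 79.2500 - 19.2500 = 60.0000

IQR = 60.0000


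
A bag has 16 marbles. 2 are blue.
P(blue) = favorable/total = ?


P = 2/16 = 0.1250

P = 0.1250


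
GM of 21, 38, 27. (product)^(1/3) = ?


Product = 21 × 38 × 27 = 21546
GM = 21546^(1/3) = 27.8263

GM = 27.8263


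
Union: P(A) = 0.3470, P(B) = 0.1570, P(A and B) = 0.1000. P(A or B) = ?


P(A∪B) = 0.3470 + 0.1570 - 0.1000
= 0.5040 - 0.1000
= 0.4040

P(A∪B) = 0.4040


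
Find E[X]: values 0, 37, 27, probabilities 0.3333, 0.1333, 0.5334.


E[X] = 0*0.3333 + 37*0.1333 + 27*0.5334
= 0 + 4.9321 + 14.4018
= 19.3339

E[X] = 19.3339


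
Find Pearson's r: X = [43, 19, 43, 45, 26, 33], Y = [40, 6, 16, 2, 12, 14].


Mean X = 34.8333, Mean Y = 15.0000
SD X = 9.736814, SD Y = 12.151817
Cov = 41.833333
r = 41.833333/(9.736814*12.151817) = 0.3536

r = 0.3536


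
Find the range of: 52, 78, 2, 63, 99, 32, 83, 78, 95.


Max = 99, Min = 2
Range = 99 - 2 = 97

Range = 97


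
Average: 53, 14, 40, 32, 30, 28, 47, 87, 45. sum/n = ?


Sum = 53 + 14 + 40 + 32 + 30 + 28 + 47 + 87 + 45 = 376
n = 9
Mean = 376/9 = 41.7778

Mean = 41.7778


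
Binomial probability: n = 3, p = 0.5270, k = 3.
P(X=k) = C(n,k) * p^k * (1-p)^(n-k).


C(3,3) = 1
p^3 = 0.146363
(1-p)^0 = 1.000000
P = 1 * 0.146363 * 1.000000 = 0.1464

P(X=3) = 0.1464


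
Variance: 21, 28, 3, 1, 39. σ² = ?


Mean = 18.4000
Squared deviations: 6.7600, 92.1600, 237.1600, 302.7600, 424.3600
Sum = 1063.2000
Variance = 1063.2000/5 = 212.6400

Variance = 212.6400


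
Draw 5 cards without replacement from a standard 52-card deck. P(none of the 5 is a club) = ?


P(no clubs) = (39/52) × (38/51) × (37/50) × (36/49) × (35/48)
= 0.2215

P = 0.2215


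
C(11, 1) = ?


C(11,1) = 11!/(1! × 10!)
= 39916800/(1 × 3628800)
= 11

C(11,1) = 11


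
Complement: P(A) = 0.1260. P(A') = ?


P(not A) = 1 - 0.1260 = 0.8740

P(not A) = 0.8740


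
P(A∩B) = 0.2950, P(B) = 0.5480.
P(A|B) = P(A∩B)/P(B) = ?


P(A|B) = 0.2950/0.5480 = 0.5383

P(A|B) = 0.5383


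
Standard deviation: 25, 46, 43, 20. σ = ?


Mean = 33.5000
Variance = 125.2500
SD = sqrt(125.2500) = 11.1915

SD = 11.1915


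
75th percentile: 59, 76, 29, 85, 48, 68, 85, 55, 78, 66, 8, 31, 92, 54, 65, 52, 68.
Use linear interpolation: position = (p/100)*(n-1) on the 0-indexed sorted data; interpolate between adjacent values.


Sorted: 8, 29, 31, 48, 52, 54, 55, 59, 65, 66, 68, 68, 76, 78, 85, 85, 92
n = 17
Index = 75/100 * 16 = 12.0000
Lower = data[12] = 76, Upper = data[13] = 78
P75 = 76 + 0*(2) = 76.0000

P75 = 76.0000


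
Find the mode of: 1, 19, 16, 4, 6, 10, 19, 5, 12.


Frequencies: 1:1, 4:1, 5:1, 6:1, 10:1, 12:1, 16:1, 19:2
Max frequency = 2
Mode = 19

Mode = 19


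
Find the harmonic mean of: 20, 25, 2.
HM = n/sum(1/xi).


Sum of reciprocals = 1/20 + 1/25 + 1/2 = 0.590000
HM = 3/0.590000 = 5.0847

HM = 5.0847


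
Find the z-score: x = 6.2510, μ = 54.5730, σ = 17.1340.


z = (6.2510 - 54.5730)/17.1340
= -48.3220/17.1340
= -2.8202

z = -2.8202


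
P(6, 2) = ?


P(6,2) = 6!/4!
= 720/24
= 30

P(6,2) = 30


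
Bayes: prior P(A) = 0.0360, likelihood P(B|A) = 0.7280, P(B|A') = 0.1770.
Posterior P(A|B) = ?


P(B) = P(B|A)*P(A) + P(B|A')*P(A')
= 0.7280*0.0360 + 0.1770*0.9640
= 0.026208 + 0.170628 = 0.196836
P(A|B) = 0.026208/0.196836 = 0.1331

P(A|B) = 0.1331


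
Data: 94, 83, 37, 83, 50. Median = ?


Sorted: 37, 50, 83, 83, 94
n = 5 (odd)
Middle value = 83

Median = 83


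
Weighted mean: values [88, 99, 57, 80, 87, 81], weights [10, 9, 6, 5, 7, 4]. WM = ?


Numerator = 88*10 + 99*9 + 57*6 + 80*5 + 87*7 + 81*4 = 3446
Denominator = 10 + 9 + 6 + 5 + 7 + 4 = 41
WM = 3446/41 = 84.0488

WM = 84.0488


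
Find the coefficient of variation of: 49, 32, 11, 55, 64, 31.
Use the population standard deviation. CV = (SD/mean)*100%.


Mean = 40.3333
SD = 17.6415
CV = (17.6415/40.3333)*100 = 43.7392%

CV = 43.7392%


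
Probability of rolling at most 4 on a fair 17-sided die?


Favorable outcomes (roll ≤ 4): 4
Total outcomes = 17
P = 4/17 = 0.2353

P = 0.2353


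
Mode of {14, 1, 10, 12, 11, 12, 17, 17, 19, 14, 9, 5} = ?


Frequencies: 1:1, 5:1, 9:1, 10:1, 11:1, 12:2, 14:2, 17:2, 19:1
Max frequency = 2
Mode = 12, 14, 17

Mode = 12, 14, 17


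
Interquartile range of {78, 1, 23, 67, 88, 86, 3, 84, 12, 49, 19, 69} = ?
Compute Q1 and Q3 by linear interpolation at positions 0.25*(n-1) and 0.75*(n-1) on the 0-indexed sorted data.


Sorted: 1, 3, 12, 19, 23, 49, 67, 69, 78, 84, 86, 88
Q1 (25th %ile) = 17.2500
Q3 (75th %ile) = 79.5000
IQR = 79.5000 - 17.2500 = 62.2500

IQR = 62.2500


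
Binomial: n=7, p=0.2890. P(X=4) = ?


C(7,4) = 35
p^4 = 0.006976
(1-p)^3 = 0.359425
P = 35 * 0.006976 * 0.359425 = 0.0878

P(X=4) = 0.0878


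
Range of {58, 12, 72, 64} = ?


Max = 72, Min = 12
Range = 72 - 12 = 60

Range = 60


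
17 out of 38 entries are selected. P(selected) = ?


P = 17/38 = 0.4474

P = 0.4474


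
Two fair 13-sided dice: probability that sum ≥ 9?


Total outcomes = 13×13 = 169
Favorable (sum ≥ 9): 141
P = 141/169 = 0.8343

P = 0.8343


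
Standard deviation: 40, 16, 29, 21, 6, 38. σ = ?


Mean = 25.0000
Variance = 144.6667
SD = sqrt(144.6667) = 12.0277

SD = 12.0277


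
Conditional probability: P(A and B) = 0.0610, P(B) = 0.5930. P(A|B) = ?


P(A|B) = 0.0610/0.5930 = 0.1029

P(A|B) = 0.1029


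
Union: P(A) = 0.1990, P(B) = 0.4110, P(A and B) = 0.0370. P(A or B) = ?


P(A∪B) = 0.1990 + 0.4110 - 0.0370
= 0.6100 - 0.0370
= 0.5730

P(A∪B) = 0.5730


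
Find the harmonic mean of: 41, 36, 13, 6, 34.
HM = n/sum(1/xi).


Sum of reciprocals = 1/41 + 1/36 + 1/13 + 1/6 + 1/34 = 0.325170
HM = 5/0.325170 = 15.3766

HM = 15.3766


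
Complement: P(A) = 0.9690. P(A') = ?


P(not A) = 1 - 0.9690 = 0.0310

P(not A) = 0.0310


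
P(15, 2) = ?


P(15,2) = 15!/13!
= 1307674368000/6227020800
= 210

P(15,2) = 210


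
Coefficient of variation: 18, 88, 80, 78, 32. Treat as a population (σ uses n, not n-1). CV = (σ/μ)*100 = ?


Mean = 59.2000
SD = 28.4703
CV = (28.4703/59.2000)*100 = 48.0918%

CV = 48.0918%


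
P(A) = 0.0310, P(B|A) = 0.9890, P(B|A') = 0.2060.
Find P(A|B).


P(B) = P(B|A)*P(A) + P(B|A')*P(A')
= 0.9890*0.0310 + 0.2060*0.9690
= 0.030659 + 0.199614 = 0.230273
P(A|B) = 0.030659/0.230273 = 0.1331

P(A|B) = 0.1331


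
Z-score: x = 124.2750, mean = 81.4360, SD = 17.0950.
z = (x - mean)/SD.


z = (124.2750 - 81.4360)/17.0950
= 42.8390/17.0950
= 2.5059

z = 2.5059


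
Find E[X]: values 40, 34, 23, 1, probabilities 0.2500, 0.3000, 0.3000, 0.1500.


E[X] = 40*0.2500 + 34*0.3000 + 23*0.3000 + 1*0.1500
= 10.0000 + 10.2000 + 6.9000 + 0.1500
= 27.2500

E[X] = 27.2500


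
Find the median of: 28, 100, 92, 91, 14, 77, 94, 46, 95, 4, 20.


Sorted: 4, 14, 20, 28, 46, 77, 91, 92, 94, 95, 100
n = 11 (odd)
Middle value = 77

Median = 77


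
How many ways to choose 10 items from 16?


C(16,10) = 16!/(10! × 6!)
= 20922789888000/(3628800 × 720)
= 8008

C(16,10) = 8008


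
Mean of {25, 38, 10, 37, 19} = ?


Sum = 25 + 38 + 10 + 37 + 19 = 129
n = 5
Mean = 129/5 = 25.8000

Mean = 25.8000


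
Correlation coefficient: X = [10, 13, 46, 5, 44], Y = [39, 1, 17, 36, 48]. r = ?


Mean X = 23.6000, Mean Y = 28.2000
SD X = 17.670314, SD Y = 16.939894
Cov = 29.880000
r = 29.880000/(17.670314*16.939894) = 0.0998

r = 0.0998


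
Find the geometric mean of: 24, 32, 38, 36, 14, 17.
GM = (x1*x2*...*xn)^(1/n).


Product = 24 × 32 × 38 × 36 × 14 × 17 = 250048512
GM = 250048512^(1/6) = 25.0998

GM = 25.0998


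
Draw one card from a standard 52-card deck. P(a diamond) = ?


13 diamonds in 52 cards
P = 13/52 = 0.2500

P = 0.2500


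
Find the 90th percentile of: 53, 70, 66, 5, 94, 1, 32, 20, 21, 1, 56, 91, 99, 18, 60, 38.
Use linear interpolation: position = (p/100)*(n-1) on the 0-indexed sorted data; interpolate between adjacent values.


Sorted: 1, 1, 5, 18, 20, 21, 32, 38, 53, 56, 60, 66, 70, 91, 94, 99
n = 16
Index = 90/100 * 15 = 13.5000
Lower = data[13] = 91, Upper = data[14] = 94
P90 = 91 + 0.5000*(3) = 92.5000

P90 = 92.5000


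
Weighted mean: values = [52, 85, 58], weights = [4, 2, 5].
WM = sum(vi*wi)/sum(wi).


Numerator = 52*4 + 85*2 + 58*5 = 668
Denominator = 4 + 2 + 5 = 11
WM = 668/11 = 60.7273

WM = 60.7273


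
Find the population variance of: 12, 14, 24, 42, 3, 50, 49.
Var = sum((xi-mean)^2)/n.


Mean = 27.7143
Squared deviations: 246.9388, 188.0816, 13.7959, 204.0816, 610.7959, 496.6531, 453.0816
Sum = 2213.4286
Variance = 2213.4286/7 = 316.2041

Variance = 316.2041


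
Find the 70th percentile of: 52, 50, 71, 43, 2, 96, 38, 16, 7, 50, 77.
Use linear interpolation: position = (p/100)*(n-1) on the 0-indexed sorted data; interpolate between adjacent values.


Sorted: 2, 7, 16, 38, 43, 50, 50, 52, 71, 77, 96
n = 11
Index = 70/100 * 10 = 7.0000
Lower = data[7] = 52, Upper = data[8] = 71
P70 = 52 + 0*(19) = 52.0000

P70 = 52.0000


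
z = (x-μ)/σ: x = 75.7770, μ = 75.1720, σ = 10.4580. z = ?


z = (75.7770 - 75.1720)/10.4580
= 0.6050/10.4580
= 0.0579

z = 0.0579


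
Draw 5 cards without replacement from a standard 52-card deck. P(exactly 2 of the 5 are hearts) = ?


Hypergeometric: P(X=2) = C(13,2)·C(39,3) / C(52,5)
= 78 × 9139 / 2598960
= 712842/2598960 = 0.2743

P = 0.2743


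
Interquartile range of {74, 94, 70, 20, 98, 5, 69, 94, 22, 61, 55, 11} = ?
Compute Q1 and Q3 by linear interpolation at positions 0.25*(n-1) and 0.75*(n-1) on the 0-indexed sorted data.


Sorted: 5, 11, 20, 22, 55, 61, 69, 70, 74, 94, 94, 98
Q1 (25th %ile) = 21.5000
Q3 (75th %ile) = 79.0000
IQR = 79.0000 - 21.5000 = 57.5000

IQR = 57.5000


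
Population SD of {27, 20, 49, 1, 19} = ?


Mean = 23.2000
Variance = 240.1600
SD = sqrt(240.1600) = 15.4971

SD = 15.4971


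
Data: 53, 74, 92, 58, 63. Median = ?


Sorted: 53, 58, 63, 74, 92
n = 5 (odd)
Middle value = 63

Median = 63


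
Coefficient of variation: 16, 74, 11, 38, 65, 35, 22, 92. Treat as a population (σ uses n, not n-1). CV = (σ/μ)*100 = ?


Mean = 44.1250
SD = 27.6561
CV = (27.6561/44.1250)*100 = 62.6767%

CV = 62.6767%


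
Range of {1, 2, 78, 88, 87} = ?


Max = 88, Min = 1
Range = 88 - 1 = 87

Range = 87


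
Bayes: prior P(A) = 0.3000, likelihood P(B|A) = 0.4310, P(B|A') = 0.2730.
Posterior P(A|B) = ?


P(B) = P(B|A)*P(A) + P(B|A')*P(A')
= 0.4310*0.3000 + 0.2730*0.7000
= 0.129300 + 0.191100 = 0.320400
P(A|B) = 0.129300/0.320400 = 0.4036

P(A|B) = 0.4036


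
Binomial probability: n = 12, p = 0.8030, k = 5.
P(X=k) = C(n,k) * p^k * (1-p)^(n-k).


C(12,5) = 792
p^5 = 0.333870
(1-p)^7 = 1.151499e-05
P = 792 * 0.333870 * 1.151499e-05 = 0.0030

P(X=5) = 0.0030


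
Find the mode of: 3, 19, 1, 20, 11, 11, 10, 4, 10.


Frequencies: 1:1, 3:1, 4:1, 10:2, 11:2, 19:1, 20:1
Max frequency = 2
Mode = 10, 11

Mode = 10, 11


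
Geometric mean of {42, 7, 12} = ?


Product = 42 × 7 × 12 = 3528
GM = 3528^(1/3) = 15.2233

GM = 15.2233


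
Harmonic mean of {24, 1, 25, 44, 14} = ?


Sum of reciprocals = 1/24 + 1/1 + 1/25 + 1/44 + 1/14 = 1.175823
HM = 5/1.175823 = 4.2523

HM = 4.2523


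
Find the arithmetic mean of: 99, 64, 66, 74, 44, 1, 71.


Sum = 99 + 64 + 66 + 74 + 44 + 1 + 71 = 419
n = 7
Mean = 419/7 = 59.8571

Mean = 59.8571


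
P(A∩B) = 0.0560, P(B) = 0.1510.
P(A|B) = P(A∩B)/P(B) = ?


P(A|B) = 0.0560/0.1510 = 0.3709

P(A|B) = 0.3709


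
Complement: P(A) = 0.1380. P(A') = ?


P(not A) = 1 - 0.1380 = 0.8620

P(not A) = 0.8620


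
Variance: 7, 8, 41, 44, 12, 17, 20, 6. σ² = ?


Mean = 19.3750
Squared deviations: 153.1406, 129.3906, 467.6406, 606.3906, 54.3906, 5.6406, 0.3906, 178.8906
Sum = 1595.8750
Variance = 1595.8750/8 = 199.4844

Variance = 199.4844


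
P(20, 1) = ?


P(20,1) = 20!/19!
= 2432902008176640000/121645100408832000
= 20

P(20,1) = 20


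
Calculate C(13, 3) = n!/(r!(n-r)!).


C(13,3) = 13!/(3! × 10!)
= 6227020800/(6 × 3628800)
= 286

C(13,3) = 286


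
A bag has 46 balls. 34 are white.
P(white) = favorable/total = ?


P = 34/46 = 0.7391

P = 0.7391


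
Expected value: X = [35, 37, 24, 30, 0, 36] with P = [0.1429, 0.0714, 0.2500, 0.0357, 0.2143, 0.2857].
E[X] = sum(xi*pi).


E[X] = 35*0.1429 + 37*0.0714 + 24*0.2500 + 30*0.0357 + 0*0.2143 + 36*0.2857
= 5.0015 + 2.6418 + 6.0000 + 1.0710 + 0 + 10.2852
= 24.9995

E[X] = 24.9995


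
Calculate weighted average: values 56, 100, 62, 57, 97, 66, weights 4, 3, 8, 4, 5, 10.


Numerator = 56*4 + 100*3 + 62*8 + 57*4 + 97*5 + 66*10 = 2393
Denominator = 4 + 3 + 8 + 4 + 5 + 10 = 34
WM = 2393/34 = 70.3824

WM = 70.3824


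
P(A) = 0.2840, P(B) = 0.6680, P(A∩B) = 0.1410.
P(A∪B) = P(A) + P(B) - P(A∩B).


P(A∪B) = 0.2840 + 0.6680 - 0.1410
= 0.9520 - 0.1410
= 0.8110

P(A∪B) = 0.8110


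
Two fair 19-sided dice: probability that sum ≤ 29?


Total outcomes = 19×19 = 361
Favorable (sum ≤ 29): 316
P = 316/361 = 0.8753

P = 0.8753


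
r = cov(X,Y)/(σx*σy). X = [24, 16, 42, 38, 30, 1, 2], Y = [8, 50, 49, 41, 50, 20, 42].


Mean X = 21.8571, Mean Y = 37.1429
SD X = 15.122628, SD Y = 15.366276
Cov = 75.591837
r = 75.591837/(15.122628*15.366276) = 0.3253

r = 0.3253


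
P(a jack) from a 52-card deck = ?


4 jacks in 52 cards
P = 4/52 = 0.0769

P = 0.0769


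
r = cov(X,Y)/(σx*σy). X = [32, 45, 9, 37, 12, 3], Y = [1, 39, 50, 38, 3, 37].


Mean X = 23.0000, Mean Y = 28.0000
SD X = 15.695010, SD Y = 18.885621
Cov = -12.333333
r = -12.333333/(15.695010*18.885621) = -0.0416

r = -0.0416


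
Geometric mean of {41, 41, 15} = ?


Product = 41 × 41 × 15 = 25215
GM = 25215^(1/3) = 29.3238

GM = 29.3238


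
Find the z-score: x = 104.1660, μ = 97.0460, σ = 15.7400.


z = (104.1660 - 97.0460)/15.7400
= 7.1200/15.7400
= 0.4524

z = 0.4524


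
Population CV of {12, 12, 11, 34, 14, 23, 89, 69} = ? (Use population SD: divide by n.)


Mean = 33.0000
SD = 27.9732
CV = (27.9732/33.0000)*100 = 84.7673%

CV = 84.7673%


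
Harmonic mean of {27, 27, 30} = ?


Sum of reciprocals = 1/27 + 1/27 + 1/30 = 0.107407
HM = 3/0.107407 = 27.9310

HM = 27.9310


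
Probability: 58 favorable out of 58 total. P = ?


P = 58/58 = 1.0000

P = 1.0000


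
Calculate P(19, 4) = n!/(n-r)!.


P(19,4) = 19!/15!
= 121645100408832000/1307674368000
= 93024

P(19,4) = 93024


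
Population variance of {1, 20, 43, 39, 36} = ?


Mean = 27.8000
Squared deviations: 718.2400, 60.8400, 231.0400, 125.4400, 67.2400
Sum = 1202.8000
Variance = 1202.8000/5 = 240.5600

Variance = 240.5600


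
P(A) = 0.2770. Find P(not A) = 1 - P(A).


P(not A) = 1 - 0.2770 = 0.7230

P(not A) = 0.7230


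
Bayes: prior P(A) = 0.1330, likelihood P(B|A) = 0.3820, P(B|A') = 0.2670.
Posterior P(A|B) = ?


P(B) = P(B|A)*P(A) + P(B|A')*P(A')
= 0.3820*0.1330 + 0.2670*0.8670
= 0.050806 + 0.231489 = 0.282295
P(A|B) = 0.050806/0.282295 = 0.1800

P(A|B) = 0.1800


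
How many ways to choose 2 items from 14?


C(14,2) = 14!/(2! × 12!)
= 87178291200/(2 × 479001600)
= 91

C(14,2) = 91


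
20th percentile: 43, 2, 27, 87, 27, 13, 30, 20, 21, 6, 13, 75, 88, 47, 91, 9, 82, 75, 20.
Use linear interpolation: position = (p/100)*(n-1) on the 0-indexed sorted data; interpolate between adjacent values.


Sorted: 2, 6, 9, 13, 13, 20, 20, 21, 27, 27, 30, 43, 47, 75, 75, 82, 87, 88, 91
n = 19
Index = 20/100 * 18 = 3.6000
Lower = data[3] = 13, Upper = data[4] = 13
P20 = 13 + 0.6000*(0) = 13.0000

P20 = 13.0000


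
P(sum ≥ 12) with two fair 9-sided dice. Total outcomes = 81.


Total outcomes = 9×9 = 81
Favorable (sum ≥ 12): 28
P = 28/81 = 0.3457

P = 0.3457


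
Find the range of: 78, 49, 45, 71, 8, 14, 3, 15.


Max = 78, Min = 3
Range = 78 - 3 = 75

Range = 75


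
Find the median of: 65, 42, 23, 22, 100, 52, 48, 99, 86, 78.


Sorted: 22, 23, 42, 48, 52, 65, 78, 86, 99, 100
n = 10 (even)
Middle values: 52 and 65
Median = (52+65)/2 = 58.5000

Median = 58.5000


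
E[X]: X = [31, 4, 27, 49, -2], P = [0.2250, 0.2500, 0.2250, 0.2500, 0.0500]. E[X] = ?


E[X] = 31*0.2250 + 4*0.2500 + 27*0.2250 + 49*0.2500 - 2*0.0500
= 6.9750 + 1.0000 + 6.0750 + 12.2500 - 0.1000
= 26.2000

E[X] = 26.2000


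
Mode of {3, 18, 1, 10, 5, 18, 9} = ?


Frequencies: 1:1, 3:1, 5:1, 9:1, 10:1, 18:2
Max frequency = 2
Mode = 18

Mode = 18


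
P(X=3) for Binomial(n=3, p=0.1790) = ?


C(3,3) = 1
p^3 = 0.005735
(1-p)^0 = 1.000000
P = 1 * 0.005735 * 1.000000 = 0.0057

P(X=3) = 0.0057


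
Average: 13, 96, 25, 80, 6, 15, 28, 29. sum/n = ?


Sum = 13 + 96 + 25 + 80 + 6 + 15 + 28 + 29 = 292
n = 8
Mean = 292/8 = 36.5000

Mean = 36.5000


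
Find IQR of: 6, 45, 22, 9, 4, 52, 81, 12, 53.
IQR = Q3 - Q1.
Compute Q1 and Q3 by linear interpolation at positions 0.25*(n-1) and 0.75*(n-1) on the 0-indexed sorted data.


Sorted: 4, 6, 9, 12, 22, 45, 52, 53, 81
Q1 (25th %ile) = 9.0000
Q3 (75th %ile) = 52.0000
IQR = 52.0000 - 9.0000 = 43.0000

IQR = 43.0000


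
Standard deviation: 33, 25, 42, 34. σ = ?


Mean = 33.5000
Variance = 36.2500
SD = sqrt(36.2500) = 6.0208

SD = 6.0208


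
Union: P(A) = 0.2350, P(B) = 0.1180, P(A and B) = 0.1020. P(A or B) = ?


P(A∪B) = 0.2350 + 0.1180 - 0.1020
= 0.3530 - 0.1020
= 0.2510

P(A∪B) = 0.2510


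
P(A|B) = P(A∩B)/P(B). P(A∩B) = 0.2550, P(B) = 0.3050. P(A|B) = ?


P(A|B) = 0.2550/0.3050 = 0.8361

P(A|B) = 0.8361


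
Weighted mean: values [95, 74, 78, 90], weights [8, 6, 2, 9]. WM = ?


Numerator = 95*8 + 74*6 + 78*2 + 90*9 = 2170
Denominator = 8 + 6 + 2 + 9 = 25
WM = 2170/25 = 86.8000

WM = 86.8000


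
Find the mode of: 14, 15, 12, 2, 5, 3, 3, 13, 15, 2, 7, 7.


Frequencies: 2:2, 3:2, 5:1, 7:2, 12:1, 13:1, 14:1, 15:2
Max frequency = 2
Mode = 2, 3, 7, 15

Mode = 2, 3, 7, 15


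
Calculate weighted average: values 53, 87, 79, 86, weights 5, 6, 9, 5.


Numerator = 53*5 + 87*6 + 79*9 + 86*5 = 1928
Denominator = 5 + 6 + 9 + 5 = 25
WM = 1928/25 = 77.1200

WM = 77.1200


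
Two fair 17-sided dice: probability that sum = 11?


Total outcomes = 17×17 = 289
Favorable (sum = 11): 10
P = 10/289 = 0.0346

P = 0.0346


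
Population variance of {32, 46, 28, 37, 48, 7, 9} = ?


Mean = 29.5714
Squared deviations: 5.8980, 269.8980, 2.4694, 55.1837, 339.6122, 509.4694, 423.1837
Sum = 1605.7143
Variance = 1605.7143/7 = 229.3878

Variance = 229.3878


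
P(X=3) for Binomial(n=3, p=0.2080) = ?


C(3,3) = 1
p^3 = 0.008999
(1-p)^0 = 1.000000
P = 1 * 0.008999 * 1.000000 = 0.0090

P(X=3) = 0.0090


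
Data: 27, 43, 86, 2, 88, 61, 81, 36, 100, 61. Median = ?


Sorted: 2, 27, 36, 43, 61, 61, 81, 86, 88, 100
n = 10 (even)
Middle values: 61 and 61
Median = (61+61)/2 = 61.0000

Median = 61.0000


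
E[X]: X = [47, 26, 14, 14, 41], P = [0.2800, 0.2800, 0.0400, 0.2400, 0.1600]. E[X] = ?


E[X] = 47*0.2800 + 26*0.2800 + 14*0.0400 + 14*0.2400 + 41*0.1600
= 13.1600 + 7.2800 + 0.5600 + 3.3600 + 6.5600
= 30.9200

E[X] = 30.9200


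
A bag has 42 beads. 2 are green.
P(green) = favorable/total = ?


P = 2/42 = 0.0476

P = 0.0476


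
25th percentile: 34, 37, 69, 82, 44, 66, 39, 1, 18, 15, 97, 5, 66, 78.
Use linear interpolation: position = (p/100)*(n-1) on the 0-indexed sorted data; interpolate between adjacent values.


Sorted: 1, 5, 15, 18, 34, 37, 39, 44, 66, 66, 69, 78, 82, 97
n = 14
Index = 25/100 * 13 = 3.2500
Lower = data[3] = 18, Upper = data[4] = 34
P25 = 18 + 0.2500*(16) = 22.0000

P25 = 22.0000


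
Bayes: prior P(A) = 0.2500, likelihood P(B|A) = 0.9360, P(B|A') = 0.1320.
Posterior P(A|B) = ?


P(B) = P(B|A)*P(A) + P(B|A')*P(A')
= 0.9360*0.2500 + 0.1320*0.7500
= 0.234000 + 0.099000 = 0.333000
P(A|B) = 0.234000/0.333000 = 0.7027

P(A|B) = 0.7027


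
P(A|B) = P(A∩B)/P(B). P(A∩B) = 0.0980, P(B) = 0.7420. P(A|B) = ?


P(A|B) = 0.0980/0.7420 = 0.1321

P(A|B) = 0.1321


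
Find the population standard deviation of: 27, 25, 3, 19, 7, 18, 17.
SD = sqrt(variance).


Mean = 16.5714
Variance = 66.2449
SD = sqrt(66.2449) = 8.1391

SD = 8.1391


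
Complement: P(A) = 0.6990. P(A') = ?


P(not A) = 1 - 0.6990 = 0.3010

P(not A) = 0.3010


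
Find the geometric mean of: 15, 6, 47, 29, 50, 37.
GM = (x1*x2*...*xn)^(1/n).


Product = 15 × 6 × 47 × 29 × 50 × 37 = 226939500
GM = 226939500^(1/6) = 24.6974

GM = 24.6974


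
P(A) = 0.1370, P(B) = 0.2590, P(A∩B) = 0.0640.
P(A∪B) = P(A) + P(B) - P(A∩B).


P(A∪B) = 0.1370 + 0.2590 - 0.0640
= 0.3960 - 0.0640
= 0.3320

P(A∪B) = 0.3320


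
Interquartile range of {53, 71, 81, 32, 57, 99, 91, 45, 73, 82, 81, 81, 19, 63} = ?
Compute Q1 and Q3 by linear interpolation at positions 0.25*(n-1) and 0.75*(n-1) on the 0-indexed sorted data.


Sorted: 19, 32, 45, 53, 57, 63, 71, 73, 81, 81, 81, 82, 91, 99
Q1 (25th %ile) = 54.0000
Q3 (75th %ile) = 81.0000
IQR = 81.0000 - 54.0000 = 27.0000

IQR = 27.0000


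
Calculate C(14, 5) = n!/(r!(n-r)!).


C(14,5) = 14!/(5! × 9!)
= 87178291200/(120 × 362880)
= 2002

C(14,5) = 2002


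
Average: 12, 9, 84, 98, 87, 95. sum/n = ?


Sum = 12 + 9 + 84 + 98 + 87 + 95 = 385
n = 6
Mean = 385/6 = 64.1667

Mean = 64.1667


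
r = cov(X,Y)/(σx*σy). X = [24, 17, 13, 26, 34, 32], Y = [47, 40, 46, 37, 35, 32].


Mean X = 24.3333, Mean Y = 39.5000
SD X = 7.498148, SD Y = 5.500000
Cov = -30.833333
r = -30.833333/(7.498148*5.500000) = -0.7477

r = -0.7477


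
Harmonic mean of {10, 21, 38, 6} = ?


Sum of reciprocals = 1/10 + 1/21 + 1/38 + 1/6 = 0.340602
HM = 4/0.340602 = 11.7439

HM = 11.7439


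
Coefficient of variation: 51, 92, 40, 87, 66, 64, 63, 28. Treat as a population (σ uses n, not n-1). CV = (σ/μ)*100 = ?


Mean = 61.3750
SD = 20.3220
CV = (20.3220/61.3750)*100 = 33.1112%

CV = 33.1112%


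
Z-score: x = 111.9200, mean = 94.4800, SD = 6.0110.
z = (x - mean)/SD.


z = (111.9200 - 94.4800)/6.0110
= 17.4400/6.0110
= 2.9013

z = 2.9013


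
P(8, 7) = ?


P(8,7) = 8!/1!
= 40320/1
= 40320

P(8,7) = 40320


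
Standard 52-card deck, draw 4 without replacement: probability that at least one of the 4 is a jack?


P(at least one) = 1 - P(none)
P(none) = (48/52) × (47/51) × (46/50) × (45/49) = 0.718737
P(at least one) = 1 - 0.718737 = 0.2813

P = 0.2813


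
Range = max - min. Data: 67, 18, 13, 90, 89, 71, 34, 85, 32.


Max = 90, Min = 13
Range = 90 - 13 = 77

Range = 77


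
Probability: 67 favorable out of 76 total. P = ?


P = 67/76 = 0.8816

P = 0.8816


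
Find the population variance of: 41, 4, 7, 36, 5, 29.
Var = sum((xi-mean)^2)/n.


Mean = 20.3333
Squared deviations: 427.1111, 266.7778, 177.7778, 245.4444, 235.1111, 75.1111
Sum = 1427.3333
Variance = 1427.3333/6 = 237.8889

Variance = 237.8889


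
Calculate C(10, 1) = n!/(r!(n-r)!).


C(10,1) = 10!/(1! × 9!)
= 3628800/(1 × 362880)
= 10

C(10,1) = 10


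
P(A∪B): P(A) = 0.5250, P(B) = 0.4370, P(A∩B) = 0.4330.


P(A∪B) = 0.5250 + 0.4370 - 0.4330
= 0.9620 - 0.4330
= 0.5290

P(A∪B) = 0.5290


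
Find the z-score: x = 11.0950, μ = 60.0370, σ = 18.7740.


z = (11.0950 - 60.0370)/18.7740
= -48.9420/18.7740
= -2.6069

z = -2.6069


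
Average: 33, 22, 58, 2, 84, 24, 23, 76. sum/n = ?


Sum = 33 + 22 + 58 + 2 + 84 + 24 + 23 + 76 = 322
n = 8
Mean = 322/8 = 40.2500

Mean = 40.2500


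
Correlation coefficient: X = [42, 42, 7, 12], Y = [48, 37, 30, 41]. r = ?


Mean X = 25.7500, Mean Y = 39.0000
SD X = 16.345871, SD Y = 6.519202
Cov = 63.750000
r = 63.750000/(16.345871*6.519202) = 0.5982

r = 0.5982


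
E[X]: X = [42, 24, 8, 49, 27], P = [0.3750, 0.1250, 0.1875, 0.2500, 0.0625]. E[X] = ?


E[X] = 42*0.3750 + 24*0.1250 + 8*0.1875 + 49*0.2500 + 27*0.0625
= 15.7500 + 3.0000 + 1.5000 + 12.2500 + 1.6875
= 34.1875

E[X] = 34.1875


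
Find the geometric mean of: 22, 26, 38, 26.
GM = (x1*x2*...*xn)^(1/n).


Product = 22 × 26 × 38 × 26 = 565136
GM = 565136^(1/4) = 27.4182

GM = 27.4182


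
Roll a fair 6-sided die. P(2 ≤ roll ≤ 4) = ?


Favorable outcomes (2 ≤ roll ≤ 4): 3
Total outcomes = 6
P = 3/6 = 0.5000

P = 0.5000


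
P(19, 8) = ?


P(19,8) = 19!/11!
= 121645100408832000/39916800
= 3047466240

P(19,8) = 3047466240


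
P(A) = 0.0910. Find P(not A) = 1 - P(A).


P(not A) = 1 - 0.0910 = 0.9090

P(not A) = 0.9090


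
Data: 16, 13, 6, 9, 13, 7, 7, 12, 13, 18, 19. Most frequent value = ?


Frequencies: 6:1, 7:2, 9:1, 12:1, 13:3, 16:1, 18:1, 19:1
Max frequency = 3
Mode = 13

Mode = 13


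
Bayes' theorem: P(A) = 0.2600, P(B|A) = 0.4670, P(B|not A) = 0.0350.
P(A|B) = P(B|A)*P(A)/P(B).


P(B) = P(B|A)*P(A) + P(B|A')*P(A')
= 0.4670*0.2600 + 0.0350*0.7400
= 0.121420 + 0.025900 = 0.147320
P(A|B) = 0.121420/0.147320 = 0.8242

P(A|B) = 0.8242


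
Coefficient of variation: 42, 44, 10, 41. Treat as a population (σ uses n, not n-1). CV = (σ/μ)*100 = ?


Mean = 34.2500
SD = 14.0423
CV = (14.0423/34.2500)*100 = 40.9996%

CV = 40.9996%


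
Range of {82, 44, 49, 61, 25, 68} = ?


Max = 82, Min = 25
Range = 82 - 25 = 57

Range = 57


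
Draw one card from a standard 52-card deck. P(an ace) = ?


4 aces in 52 cards
P = 4/52 = 0.0769

P = 0.0769


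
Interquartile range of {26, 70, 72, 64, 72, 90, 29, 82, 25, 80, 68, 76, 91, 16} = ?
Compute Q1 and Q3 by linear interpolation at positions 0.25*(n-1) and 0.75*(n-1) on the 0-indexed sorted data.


Sorted: 16, 25, 26, 29, 64, 68, 70, 72, 72, 76, 80, 82, 90, 91
Q1 (25th %ile) = 37.7500
Q3 (75th %ile) = 79.0000
IQR = 79.0000 - 37.7500 = 41.2500

IQR = 41.2500


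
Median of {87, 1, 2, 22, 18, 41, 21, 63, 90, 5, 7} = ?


Sorted: 1, 2, 5, 7, 18, 21, 22, 41, 63, 87, 90
n = 11 (odd)
Middle value = 21

Median = 21


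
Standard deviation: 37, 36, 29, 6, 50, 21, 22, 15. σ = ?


Mean = 27.0000
Variance = 170.0000
SD = sqrt(170.0000) = 13.0384

SD = 13.0384


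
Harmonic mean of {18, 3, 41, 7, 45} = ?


Sum of reciprocals = 1/18 + 1/3 + 1/41 + 1/7 + 1/45 = 0.578358
HM = 5/0.578358 = 8.6452

HM = 8.6452


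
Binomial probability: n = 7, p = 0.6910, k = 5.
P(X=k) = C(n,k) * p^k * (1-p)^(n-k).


C(7,5) = 21
p^5 = 0.157540
(1-p)^2 = 0.095481
P = 21 * 0.157540 * 0.095481 = 0.3159

P(X=5) = 0.3159


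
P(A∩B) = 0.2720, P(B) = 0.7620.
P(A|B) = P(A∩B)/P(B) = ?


P(A|B) = 0.2720/0.7620 = 0.3570

P(A|B) = 0.3570


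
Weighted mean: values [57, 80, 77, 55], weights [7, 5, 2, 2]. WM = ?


Numerator = 57*7 + 80*5 + 77*2 + 55*2 = 1063
Denominator = 7 + 5 + 2 + 2 = 16
WM = 1063/16 = 66.4375

WM = 66.4375


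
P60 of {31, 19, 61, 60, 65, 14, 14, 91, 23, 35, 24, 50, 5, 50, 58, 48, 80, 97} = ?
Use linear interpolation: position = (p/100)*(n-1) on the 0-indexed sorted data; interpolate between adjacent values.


Sorted: 5, 14, 14, 19, 23, 24, 31, 35, 48, 50, 50, 58, 60, 61, 65, 80, 91, 97
n = 18
Index = 60/100 * 17 = 10.2000
Lower = data[10] = 50, Upper = data[11] = 58
P60 = 50 + 0.2000*(8) = 51.6000

P60 = 51.6000


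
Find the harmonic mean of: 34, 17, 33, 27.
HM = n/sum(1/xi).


Sum of reciprocals = 1/34 + 1/17 + 1/33 + 1/27 = 0.155575
HM = 4/0.155575 = 25.7110

HM = 25.7110


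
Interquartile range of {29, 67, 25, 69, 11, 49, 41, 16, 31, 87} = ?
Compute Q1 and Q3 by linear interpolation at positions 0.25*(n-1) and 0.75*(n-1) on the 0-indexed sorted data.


Sorted: 11, 16, 25, 29, 31, 41, 49, 67, 69, 87
Q1 (25th %ile) = 26.0000
Q3 (75th %ile) = 62.5000
IQR = 62.5000 - 26.0000 = 36.5000

IQR = 36.5000


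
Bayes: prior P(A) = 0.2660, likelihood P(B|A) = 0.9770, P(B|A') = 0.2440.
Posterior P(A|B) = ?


P(B) = P(B|A)*P(A) + P(B|A')*P(A')
= 0.9770*0.2660 + 0.2440*0.7340
= 0.259882 + 0.179096 = 0.438978
P(A|B) = 0.259882/0.438978 = 0.5920

P(A|B) = 0.5920


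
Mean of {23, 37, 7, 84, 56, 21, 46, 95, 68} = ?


Sum = 23 + 37 + 7 + 84 + 56 + 21 + 46 + 95 + 68 = 437
n = 9
Mean = 437/9 = 48.5556

Mean = 48.5556


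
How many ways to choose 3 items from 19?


C(19,3) = 19!/(3! × 16!)
= 121645100408832000/(6 × 20922789888000)
= 969

C(19,3) = 969


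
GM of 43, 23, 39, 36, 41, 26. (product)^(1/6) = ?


Product = 43 × 23 × 39 × 36 × 41 × 26 = 1480200696
GM = 1480200696^(1/6) = 33.7588

GM = 33.7588


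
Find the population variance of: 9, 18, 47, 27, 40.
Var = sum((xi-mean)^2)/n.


Mean = 28.2000
Squared deviations: 368.6400, 104.0400, 353.4400, 1.4400, 139.2400
Sum = 966.8000
Variance = 966.8000/5 = 193.3600

Variance = 193.3600


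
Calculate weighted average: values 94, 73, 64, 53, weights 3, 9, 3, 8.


Numerator = 94*3 + 73*9 + 64*3 + 53*8 = 1555
Denominator = 3 + 9 + 3 + 8 = 23
WM = 1555/23 = 67.6087

WM = 67.6087


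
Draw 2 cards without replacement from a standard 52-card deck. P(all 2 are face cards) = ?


P(all face cards) = (12/52) × (11/51)
= 0.0498

P = 0.0498


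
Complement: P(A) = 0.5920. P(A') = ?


P(not A) = 1 - 0.5920 = 0.4080

P(not A) = 0.4080


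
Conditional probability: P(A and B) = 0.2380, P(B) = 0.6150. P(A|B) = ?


P(A|B) = 0.2380/0.6150 = 0.3870

P(A|B) = 0.3870


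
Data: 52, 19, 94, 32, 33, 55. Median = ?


Sorted: 19, 32, 33, 52, 55, 94
n = 6 (even)
Middle values: 33 and 52
Median = (33+52)/2 = 42.5000

Median = 42.5000


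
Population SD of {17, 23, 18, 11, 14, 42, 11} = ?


Mean = 19.4286
Variance = 100.2449
SD = sqrt(100.2449) = 10.0122

SD = 10.0122


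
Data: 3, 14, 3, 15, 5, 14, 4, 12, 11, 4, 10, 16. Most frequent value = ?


Frequencies: 3:2, 4:2, 5:1, 10:1, 11:1, 12:1, 14:2, 15:1, 16:1
Max frequency = 2
Mode = 3, 4, 14

Mode = 3, 4, 14


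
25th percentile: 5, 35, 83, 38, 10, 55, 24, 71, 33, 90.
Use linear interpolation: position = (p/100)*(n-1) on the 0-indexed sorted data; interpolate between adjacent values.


Sorted: 5, 10, 24, 33, 35, 38, 55, 71, 83, 90
n = 10
Index = 25/100 * 9 = 2.2500
Lower = data[2] = 24, Upper = data[3] = 33
P25 = 24 + 0.2500*(9) = 26.2500

P25 = 26.2500


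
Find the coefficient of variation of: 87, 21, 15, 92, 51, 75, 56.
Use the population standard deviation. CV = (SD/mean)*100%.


Mean = 56.7143
SD = 28.1461
CV = (28.1461/56.7143)*100 = 49.6279%

CV = 49.6279%


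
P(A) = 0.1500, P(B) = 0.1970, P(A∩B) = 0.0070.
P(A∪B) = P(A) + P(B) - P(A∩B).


P(A∪B) = 0.1500 + 0.1970 - 0.0070
= 0.3470 - 0.0070
= 0.3400

P(A∪B) = 0.3400


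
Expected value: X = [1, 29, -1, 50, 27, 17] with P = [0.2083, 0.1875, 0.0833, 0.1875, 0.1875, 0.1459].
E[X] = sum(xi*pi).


E[X] = 1*0.2083 + 29*0.1875 - 1*0.0833 + 50*0.1875 + 27*0.1875 + 17*0.1459
= 0.2083 + 5.4375 - 0.0833 + 9.3750 + 5.0625 + 2.4803
= 22.4803

E[X] = 22.4803


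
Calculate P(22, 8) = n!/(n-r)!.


P(22,8) = 22!/14!
= 1124000727777607680000/87178291200
= 12893126400

P(22,8) = 12893126400


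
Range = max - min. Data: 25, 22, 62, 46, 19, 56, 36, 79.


Max = 79, Min = 19
Range = 79 - 19 = 60

Range = 60


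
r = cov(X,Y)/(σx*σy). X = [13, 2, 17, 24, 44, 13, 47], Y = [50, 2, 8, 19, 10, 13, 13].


Mean X = 22.8571, Mean Y = 16.4286
SD X = 15.560284, SD Y = 14.529351
Cov = -23.224490
r = -23.224490/(15.560284*14.529351) = -0.1027

r = -0.1027


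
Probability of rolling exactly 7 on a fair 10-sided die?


Favorable outcomes (roll = 7): 1
Total outcomes = 10
P = 1/10 = 0.1000

P = 0.1000


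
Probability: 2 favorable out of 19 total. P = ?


P = 2/19 = 0.1053

P = 0.1053


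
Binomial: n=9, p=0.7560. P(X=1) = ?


C(9,1) = 9
p^1 = 0.756000
(1-p)^8 = 1.256373e-05
P = 9 * 0.756000 * 1.256373e-05 = 8.5484e-05

P(X=1) = 8.5484e-05


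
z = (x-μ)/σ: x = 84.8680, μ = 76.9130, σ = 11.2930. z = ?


z = (84.8680 - 76.9130)/11.2930
= 7.9550/11.2930
= 0.7044

z = 0.7044


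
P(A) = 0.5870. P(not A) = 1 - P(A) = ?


P(not A) = 1 - 0.5870 = 0.4130

P(not A) = 0.4130


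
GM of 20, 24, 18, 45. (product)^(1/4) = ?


Product = 20 × 24 × 18 × 45 = 388800
GM = 388800^(1/4) = 24.9707

GM = 24.9707


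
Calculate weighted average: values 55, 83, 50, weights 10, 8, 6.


Numerator = 55*10 + 83*8 + 50*6 = 1514
Denominator = 10 + 8 + 6 = 24
WM = 1514/24 = 63.0833

WM = 63.0833


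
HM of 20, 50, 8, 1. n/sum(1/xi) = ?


Sum of reciprocals = 1/20 + 1/50 + 1/8 + 1/1 = 1.195000
HM = 4/1.195000 = 3.3473

HM = 3.3473


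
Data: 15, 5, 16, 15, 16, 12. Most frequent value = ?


Frequencies: 5:1, 12:1, 15:2, 16:2
Max frequency = 2
Mode = 15, 16

Mode = 15, 16


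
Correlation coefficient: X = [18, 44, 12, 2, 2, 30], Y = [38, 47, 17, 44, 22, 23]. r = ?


Mean X = 18.0000, Mean Y = 31.8333
SD X = 15.099669, SD Y = 11.624925
Cov = 56.666667
r = 56.666667/(15.099669*11.624925) = 0.3228

r = 0.3228


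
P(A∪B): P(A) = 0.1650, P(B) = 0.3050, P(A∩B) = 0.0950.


P(A∪B) = 0.1650 + 0.3050 - 0.0950
= 0.4700 - 0.0950
= 0.3750

P(A∪B) = 0.3750


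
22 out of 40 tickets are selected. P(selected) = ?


P = 22/40 = 0.5500

P = 0.5500


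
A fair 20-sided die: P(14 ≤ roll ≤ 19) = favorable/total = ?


Favorable outcomes (14 ≤ roll ≤ 19): 6
Total outcomes = 20
P = 6/20 = 0.3000

P = 0.3000


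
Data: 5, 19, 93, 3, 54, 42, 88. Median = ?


Sorted: 3, 5, 19, 42, 54, 88, 93
n = 7 (odd)
Middle value = 42

Median = 42


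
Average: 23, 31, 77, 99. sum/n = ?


Sum = 23 + 31 + 77 + 99 = 230
n = 4
Mean = 230/4 = 57.5000

Mean = 57.5000


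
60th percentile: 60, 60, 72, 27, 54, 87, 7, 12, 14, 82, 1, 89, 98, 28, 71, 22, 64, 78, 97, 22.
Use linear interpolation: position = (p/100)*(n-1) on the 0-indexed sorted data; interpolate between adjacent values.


Sorted: 1, 7, 12, 14, 22, 22, 27, 28, 54, 60, 60, 64, 71, 72, 78, 82, 87, 89, 97, 98
n = 20
Index = 60/100 * 19 = 11.4000
Lower = data[11] = 64, Upper = data[12] = 71
P60 = 64 + 0.4000*(7) = 66.8000

P60 = 66.8000


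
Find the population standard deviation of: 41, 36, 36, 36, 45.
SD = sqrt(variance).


Mean = 38.8000
Variance = 13.3600
SD = sqrt(13.3600) = 3.6551

SD = 3.6551


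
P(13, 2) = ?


P(13,2) = 13!/11!
= 6227020800/39916800
= 156

P(13,2) = 156


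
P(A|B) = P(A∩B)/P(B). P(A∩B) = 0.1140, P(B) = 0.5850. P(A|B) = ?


P(A|B) = 0.1140/0.5850 = 0.1949

P(A|B) = 0.1949


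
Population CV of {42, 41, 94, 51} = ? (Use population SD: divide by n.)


Mean = 57.0000
SD = 21.7141
CV = (21.7141/57.0000)*100 = 38.0948%

CV = 38.0948%


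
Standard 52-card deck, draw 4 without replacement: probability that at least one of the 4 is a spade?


P(at least one) = 1 - P(none)
P(none) = (39/52) × (38/51) × (37/50) × (36/49) = 0.303818
P(at least one) = 1 - 0.303818 = 0.6962

P = 0.6962


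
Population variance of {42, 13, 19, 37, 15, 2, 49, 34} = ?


Mean = 26.3750
Squared deviations: 244.1406, 178.8906, 54.3906, 112.8906, 129.3906, 594.1406, 511.8906, 58.1406
Sum = 1883.8750
Variance = 1883.8750/8 = 235.4844

Variance = 235.4844


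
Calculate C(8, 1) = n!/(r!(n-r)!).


C(8,1) = 8!/(1! × 7!)
= 40320/(1 × 5040)
= 8

C(8,1) = 8


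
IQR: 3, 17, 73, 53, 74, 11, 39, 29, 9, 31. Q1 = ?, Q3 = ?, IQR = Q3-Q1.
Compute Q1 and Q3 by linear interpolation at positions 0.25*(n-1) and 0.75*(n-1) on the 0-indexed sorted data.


Sorted: 3, 9, 11, 17, 29, 31, 39, 53, 73, 74
Q1 (25th %ile) = 12.5000
Q3 (75th %ile) = 49.5000
IQR = 49.5000 - 12.5000 = 37.0000

IQR = 37.0000


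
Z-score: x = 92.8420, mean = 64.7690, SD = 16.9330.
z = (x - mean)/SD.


z = (92.8420 - 64.7690)/16.9330
= 28.0730/16.9330
= 1.6579

z = 1.6579


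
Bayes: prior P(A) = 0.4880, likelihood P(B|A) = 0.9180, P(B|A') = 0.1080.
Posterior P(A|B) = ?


P(B) = P(B|A)*P(A) + P(B|A')*P(A')
= 0.9180*0.4880 + 0.1080*0.5120
= 0.447984 + 0.055296 = 0.503280
P(A|B) = 0.447984/0.503280 = 0.8901

P(A|B) = 0.8901


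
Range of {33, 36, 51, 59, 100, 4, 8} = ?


Max = 100, Min = 4
Range = 100 - 4 = 96

Range = 96


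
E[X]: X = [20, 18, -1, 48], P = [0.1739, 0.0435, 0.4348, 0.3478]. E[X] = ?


E[X] = 20*0.1739 + 18*0.0435 - 1*0.4348 + 48*0.3478
= 3.4780 + 0.7830 - 0.4348 + 16.6944
= 20.5206

E[X] = 20.5206


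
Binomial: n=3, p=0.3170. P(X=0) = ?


C(3,0) = 1
p^0 = 1.000000
(1-p)^3 = 0.318612
P = 1 * 1.000000 * 0.318612 = 0.3186

P(X=0) = 0.3186


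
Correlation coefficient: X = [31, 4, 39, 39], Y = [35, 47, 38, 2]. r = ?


Mean X = 28.2500, Mean Y = 30.5000
SD X = 14.376630, SD Y = 17.036725
Cov = -153.375000
r = -153.375000/(14.376630*17.036725) = -0.6262

r = -0.6262


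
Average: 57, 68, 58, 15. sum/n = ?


Sum = 57 + 68 + 58 + 15 = 198
n = 4
Mean = 198/4 = 49.5000

Mean = 49.5000


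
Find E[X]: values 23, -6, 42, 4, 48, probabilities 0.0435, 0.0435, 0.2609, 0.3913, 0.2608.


E[X] = 23*0.0435 - 6*0.0435 + 42*0.2609 + 4*0.3913 + 48*0.2608
= 1.0005 - 0.2610 + 10.9578 + 1.5652 + 12.5184
= 25.7809

E[X] = 25.7809


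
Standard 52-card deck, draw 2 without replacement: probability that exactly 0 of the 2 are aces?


Hypergeometric: P(X=0) = C(4,0)·C(48,2) / C(52,2)
= 1 × 1128 / 1326
= 1128/1326 = 0.8507

P = 0.8507


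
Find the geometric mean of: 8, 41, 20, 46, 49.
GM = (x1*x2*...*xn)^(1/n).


Product = 8 × 41 × 20 × 46 × 49 = 14786240
GM = 14786240^(1/5) = 27.1626

GM = 27.1626


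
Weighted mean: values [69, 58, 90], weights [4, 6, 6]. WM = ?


Numerator = 69*4 + 58*6 + 90*6 = 1164
Denominator = 4 + 6 + 6 = 16
WM = 1164/16 = 72.7500

WM = 72.7500


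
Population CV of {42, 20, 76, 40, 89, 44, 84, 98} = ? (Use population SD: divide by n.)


Mean = 61.6250
SD = 26.6361
CV = (26.6361/61.6250)*100 = 43.2230%

CV = 43.2230%


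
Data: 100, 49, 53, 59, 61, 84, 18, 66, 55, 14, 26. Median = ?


Sorted: 14, 18, 26, 49, 53, 55, 59, 61, 66, 84, 100
n = 11 (odd)
Middle value = 55

Median = 55


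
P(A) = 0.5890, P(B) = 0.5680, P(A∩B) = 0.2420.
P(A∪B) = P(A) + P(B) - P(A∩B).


P(A∪B) = 0.5890 + 0.5680 - 0.2420
= 1.1570 - 0.2420
= 0.9150

P(A∪B) = 0.9150


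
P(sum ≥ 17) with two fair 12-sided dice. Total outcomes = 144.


Total outcomes = 12×12 = 144
Favorable (sum ≥ 17): 36
P = 36/144 = 0.2500

P = 0.2500


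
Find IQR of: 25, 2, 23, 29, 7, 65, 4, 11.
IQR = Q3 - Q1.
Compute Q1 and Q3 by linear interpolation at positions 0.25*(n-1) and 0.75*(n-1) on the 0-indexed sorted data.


Sorted: 2, 4, 7, 11, 23, 25, 29, 65
Q1 (25th %ile) = 6.2500
Q3 (75th %ile) = 26.0000
IQR = 26.0000 - 6.2500 = 19.7500

IQR = 19.7500
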